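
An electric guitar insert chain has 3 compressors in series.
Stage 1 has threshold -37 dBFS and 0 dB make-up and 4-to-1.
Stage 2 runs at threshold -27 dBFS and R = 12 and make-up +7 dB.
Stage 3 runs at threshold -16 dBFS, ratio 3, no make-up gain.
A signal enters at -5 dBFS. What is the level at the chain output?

-22 dBFS

Stage 1: -5 dBFS is 32 dB over -37 dBFS; at 4:1 that becomes 8 dB over, giving -29 dBFS.
Stage 2: -29 dBFS is at or below the -27 dBFS threshold — no compression; make-up brings it to -22 dBFS.
Stage 3: -22 dBFS ≤ -16 dBFS, so stage 3 doesn't engage; output -22 dBFS.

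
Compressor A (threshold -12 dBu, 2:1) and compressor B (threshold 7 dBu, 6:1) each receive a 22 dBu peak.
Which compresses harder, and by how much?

A, by 4.5 dB

A: 34 dB over, compressed to 17 dB over, so 17 dB of GR.
B: 15 dB over, compressed to 2.5 dB over, so 12.5 dB of GR.
A reduces 4.5 dB more.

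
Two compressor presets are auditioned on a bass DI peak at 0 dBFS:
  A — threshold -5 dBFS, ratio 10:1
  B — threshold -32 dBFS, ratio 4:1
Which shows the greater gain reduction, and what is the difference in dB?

B, by 19.5 dB

A: GR = 5 − 5/10 = 4.5 dB.
B: GR = 32 − 32/4 = 24 dB.
B applies 19.5 dB more gain reduction.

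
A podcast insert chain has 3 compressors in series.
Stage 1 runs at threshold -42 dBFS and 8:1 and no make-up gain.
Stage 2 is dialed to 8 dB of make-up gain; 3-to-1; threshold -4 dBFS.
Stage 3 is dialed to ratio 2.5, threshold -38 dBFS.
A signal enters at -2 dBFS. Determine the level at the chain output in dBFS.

Stage 1: -2 dBFS is 40 dB over -42 dBFS; at 8:1 that becomes 5 dB over, giving -37 dBFS.
Stage 2: -37 dBFS ≤ -4 dBFS, so stage 2 doesn't engage; make-up brings it to -29 dBFS.
Stage 3: overshoot 9 dB → 9/2.5 = 3.6 dB → -34.4 dBFS.

-34.4 dBFS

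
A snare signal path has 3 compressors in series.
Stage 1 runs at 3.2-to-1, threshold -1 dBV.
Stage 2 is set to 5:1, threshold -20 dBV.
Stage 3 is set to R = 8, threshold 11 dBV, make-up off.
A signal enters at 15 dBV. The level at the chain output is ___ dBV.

-15.2 dBV

Stage 1: overshoot 16 dB → 16/3.2 = 5 dB → 4 dBV.
Stage 2: overshoot 24 dB → 24/5 = 4.8 dB → -15.2 dBV.
Stage 3: -15.2 dBV is at or below the 11 dBV threshold — no compression; output -15.2 dBV.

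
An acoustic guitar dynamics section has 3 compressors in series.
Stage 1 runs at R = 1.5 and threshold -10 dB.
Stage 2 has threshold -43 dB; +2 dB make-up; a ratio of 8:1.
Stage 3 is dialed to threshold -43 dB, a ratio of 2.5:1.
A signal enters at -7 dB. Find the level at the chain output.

Stage 1: overshoot 3 dB → 3/1.5 = 2 dB → -8 dB.
Stage 2: -8 dB is 35 dB over -43 dB; at 8:1 that becomes 4.375 dB over, giving -38.625 dB; +2 dB make-up → -36.625 dB.
Stage 3: overshoot 6.375 dB → 6.375/2.5 = 2.55 dB → -40.45 dB.

-40.45 dB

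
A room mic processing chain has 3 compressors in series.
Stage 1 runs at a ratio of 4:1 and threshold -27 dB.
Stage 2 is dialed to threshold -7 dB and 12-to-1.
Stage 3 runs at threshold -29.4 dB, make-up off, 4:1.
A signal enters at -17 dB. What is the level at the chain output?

-28.175 dB

Stage 1: -17 dB is 10 dB over -27 dB; at 4:1 that becomes 2.5 dB over, giving -24.5 dB.
Stage 2: -24.5 dB ≤ -7 dB, so stage 2 doesn't engage; output -24.5 dB.
Stage 3: 4.9 dB above -29.4 dB, reduced 4:1 to 1.225 dB above → -28.175 dB.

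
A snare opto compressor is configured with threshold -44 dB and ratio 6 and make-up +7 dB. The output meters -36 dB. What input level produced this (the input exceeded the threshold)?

-38 dB

Stripping the +7 dB make-up gives -43 dB at the gain stage.
Post-compression overshoot = -43 − (-44) = 1 dB.
Before 6:1 compression the overshoot was 1 × 6 = 6 dB, so input = -44 + 6 = -38 dB.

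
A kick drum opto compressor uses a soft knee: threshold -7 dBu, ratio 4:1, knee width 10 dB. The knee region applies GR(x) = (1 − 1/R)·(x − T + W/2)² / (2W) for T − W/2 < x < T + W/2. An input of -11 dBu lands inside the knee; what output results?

-11.0375 dBu

x − T + W/2 = -11 − (-7) + 5 = 1.
GR = (1 − 1/4) × 1² / 20 = 0.75 × 1 / 20 = 0.0375 dB.
Output = -11 − 0.0375 = -11.0375 dBu.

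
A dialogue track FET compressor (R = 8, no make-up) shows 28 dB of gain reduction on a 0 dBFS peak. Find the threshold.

-32 dBFS

Gain reduction = 0 − (-28) = 28 dB; output overshoot = GR / (R − 1) = 28 / 7 = 4 dB.
Threshold = output − output overshoot = -28 − 4 = -32 dBFS.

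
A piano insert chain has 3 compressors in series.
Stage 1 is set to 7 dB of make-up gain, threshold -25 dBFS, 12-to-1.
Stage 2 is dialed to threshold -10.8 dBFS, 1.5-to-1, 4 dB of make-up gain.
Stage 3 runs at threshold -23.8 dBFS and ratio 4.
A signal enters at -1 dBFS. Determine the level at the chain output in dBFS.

Stage 1: -1 dBFS is 24 dB over -25 dBFS; at 12:1 that becomes 2 dB over, giving -23 dBFS; +7 dB make-up → -16 dBFS.
Stage 2: below threshold (-16 ≤ -10.8); passes unchanged; make-up brings it to -12 dBFS.
Stage 3: overshoot 11.8 dB → 11.8/4 = 2.95 dB → -20.85 dBFS.

-20.85 dBFS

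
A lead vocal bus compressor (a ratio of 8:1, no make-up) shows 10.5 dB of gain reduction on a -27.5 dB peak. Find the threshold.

-39.5 dB

Let T be the threshold. Output overshoot = (input overshoot)/R, so -38 − T = (-27.5 − T)/8.
8·(-38 − T) = -27.5 − T → 7·T = -304 − (-27.5) = -276.5.
T = -276.5/7 = -39.5 dB.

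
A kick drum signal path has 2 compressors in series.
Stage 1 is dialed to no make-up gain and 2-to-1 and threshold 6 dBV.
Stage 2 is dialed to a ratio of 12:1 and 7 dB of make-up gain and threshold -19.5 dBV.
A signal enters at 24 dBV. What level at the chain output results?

Stage 1: 18 dB above 6 dBV, reduced 2:1 to 9 dB above → 15 dBV.
Stage 2: 34.5 dB above -19.5 dBV, reduced 12:1 to 2.875 dB above → -16.625 dBV; +7 dB make-up → -9.625 dBV.

-9.625 dBV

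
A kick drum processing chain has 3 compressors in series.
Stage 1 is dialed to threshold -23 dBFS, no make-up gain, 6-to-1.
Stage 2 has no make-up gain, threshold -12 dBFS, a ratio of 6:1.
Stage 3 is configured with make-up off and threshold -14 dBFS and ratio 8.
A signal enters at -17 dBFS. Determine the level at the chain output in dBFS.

Stage 1: overshoot 6 dB → 6/6 = 1 dB → -22 dBFS.
Stage 2: below threshold (-22 ≤ -12); passes unchanged; output -22 dBFS.
Stage 3: -22 dBFS is at or below the -14 dBFS threshold — no compression; output -22 dBFS.

-22 dBFS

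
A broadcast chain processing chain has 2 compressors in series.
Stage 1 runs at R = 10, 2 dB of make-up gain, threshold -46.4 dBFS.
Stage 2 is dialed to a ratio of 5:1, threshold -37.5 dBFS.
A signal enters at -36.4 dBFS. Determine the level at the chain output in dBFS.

Stage 1: -36.4 dBFS is 10 dB over -46.4 dBFS; at 10:1 that becomes 1 dB over, giving -45.4 dBFS; +2 dB make-up → -43.4 dBFS.
Stage 2: -43.4 dBFS ≤ -37.5 dBFS, so stage 2 doesn't engage; output -43.4 dBFS.

-43.4 dBFS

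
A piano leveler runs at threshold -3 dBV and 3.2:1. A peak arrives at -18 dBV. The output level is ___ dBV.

-18 dBV

-18 dBV is 15 dB below the -3 dBV threshold, so no gain reduction is applied.
Output = input = -18 dBV.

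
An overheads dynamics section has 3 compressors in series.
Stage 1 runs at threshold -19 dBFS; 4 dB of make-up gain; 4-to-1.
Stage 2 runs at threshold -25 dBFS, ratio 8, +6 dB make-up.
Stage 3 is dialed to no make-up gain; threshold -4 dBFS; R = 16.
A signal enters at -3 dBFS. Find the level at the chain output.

Stage 1: 16 dB above -19 dBFS, reduced 4:1 to 4 dB above → -15 dBFS; +4 dB make-up → -11 dBFS.
Stage 2: -11 dBFS is 14 dB over -25 dBFS; at 8:1 that becomes 1.75 dB over, giving -23.25 dBFS; +6 dB make-up → -17.25 dBFS.
Stage 3: -17.25 dBFS ≤ -4 dBFS, so stage 3 doesn't engage; output -17.25 dBFS.

-17.25 dBFS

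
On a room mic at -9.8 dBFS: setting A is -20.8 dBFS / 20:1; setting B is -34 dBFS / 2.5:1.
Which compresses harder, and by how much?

B, by 4.07 dB

A: GR = 11 − 11/20 = 10.45 dB.
B: GR = 24.2 − 24.2/2.5 = 14.52 dB.
Difference: 4.07 dB in favour of B.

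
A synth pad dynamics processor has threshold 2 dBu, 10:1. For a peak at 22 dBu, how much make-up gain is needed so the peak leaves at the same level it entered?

The peak compresses to 2 + 20/10 = 4 dBu.
To reach 22 dBu requires 22 − 4 = 18 dB of make-up.

18 dB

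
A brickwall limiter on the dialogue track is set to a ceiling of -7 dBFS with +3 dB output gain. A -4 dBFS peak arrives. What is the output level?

At ∞:1, everything above -7 dBFS is held at the ceiling.
Output gain then adds 3 dB: -7 + 3 = -4 dBFS.

-4 dBFS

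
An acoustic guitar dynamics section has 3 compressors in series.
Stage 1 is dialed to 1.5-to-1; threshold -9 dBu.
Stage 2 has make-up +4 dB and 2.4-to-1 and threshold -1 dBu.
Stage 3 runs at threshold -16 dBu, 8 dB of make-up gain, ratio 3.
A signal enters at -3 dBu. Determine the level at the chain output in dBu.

-3 dBu

Stage 1: 6 dB above -9 dBu, reduced 1.5:1 to 4 dB above → -5 dBu.
Stage 2: -5 dBu ≤ -1 dBu, so stage 2 doesn't engage; make-up brings it to -1 dBu.
Stage 3: -1 dBu is 15 dB over -16 dBu; at 3:1 that becomes 5 dB over, giving -11 dBu; +8 dB make-up → -3 dBu.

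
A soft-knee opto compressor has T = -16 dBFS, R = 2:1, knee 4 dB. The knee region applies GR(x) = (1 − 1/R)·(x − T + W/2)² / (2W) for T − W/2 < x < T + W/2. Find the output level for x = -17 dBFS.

x − T + W/2 = -17 − (-16) + 2 = 1.
GR = (1 − 1/2) × 1² / 8 = 0.5 × 1 / 8 = 0.0625 dB.
Output = -17 − 0.0625 = -17.0625 dBFS.

-17.0625 dBFS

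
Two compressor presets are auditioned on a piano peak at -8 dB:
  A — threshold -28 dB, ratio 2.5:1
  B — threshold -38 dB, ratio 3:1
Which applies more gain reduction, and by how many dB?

B, by 8 dB

A: 20 dB over, compressed to 8 dB over, so 12 dB of GR.
B: 30 dB over, compressed to 10 dB over, so 20 dB of GR.
B reduces 8 dB more.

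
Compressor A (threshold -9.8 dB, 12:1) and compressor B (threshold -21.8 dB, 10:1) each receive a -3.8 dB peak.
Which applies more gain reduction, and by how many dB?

B, by 10.7 dB

A: 6 dB over, compressed to 0.5 dB over, so 5.5 dB of GR.
B: 18 dB over, compressed to 1.8 dB over, so 16.2 dB of GR.
B reduces 10.7 dB more.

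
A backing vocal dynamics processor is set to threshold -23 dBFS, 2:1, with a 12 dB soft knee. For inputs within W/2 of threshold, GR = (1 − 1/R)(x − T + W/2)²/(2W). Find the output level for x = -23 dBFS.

x − T + W/2 = -23 − (-23) + 6 = 6.
GR = (1 − 1/2) × 6² / 24 = 0.5 × 36 / 24 = 0.75 dB.
Output = -23 − 0.75 = -23.75 dBFS.

-23.75 dBFS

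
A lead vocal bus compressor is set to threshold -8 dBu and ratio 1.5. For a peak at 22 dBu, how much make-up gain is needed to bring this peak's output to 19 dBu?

Overshoot 30 dB → 30/1.5 = 20 dB after compression, so the compressed level is -8 + 20 = 12 dBu.
Make-up = target − compressed = 19 − 12 = 7 dB.

7 dB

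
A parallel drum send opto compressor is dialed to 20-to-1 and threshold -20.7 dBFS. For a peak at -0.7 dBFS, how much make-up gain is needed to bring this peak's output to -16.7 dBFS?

3 dB

Overshoot 20 dB → 20/20 = 1 dB after compression, so the compressed level is -20.7 + 1 = -19.7 dBFS.
Make-up = target − compressed = -16.7 − (-19.7) = 3 dB.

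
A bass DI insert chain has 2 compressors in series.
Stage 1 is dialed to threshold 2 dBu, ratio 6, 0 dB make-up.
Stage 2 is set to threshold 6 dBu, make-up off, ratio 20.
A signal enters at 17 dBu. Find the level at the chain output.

Stage 1: 15 dB above 2 dBu, reduced 6:1 to 2.5 dB above → 4.5 dBu.
Stage 2: 4.5 dBu ≤ 6 dBu, so stage 2 doesn't engage; output 4.5 dBu.

4.5 dBu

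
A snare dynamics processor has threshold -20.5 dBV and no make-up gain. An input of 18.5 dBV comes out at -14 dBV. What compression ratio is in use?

Input overshoot = 18.5 − (-20.5) = 39 dB; output overshoot = -14 − (-20.5) = 6.5 dB.
Ratio = 39 / 6.5 = 6.

6:1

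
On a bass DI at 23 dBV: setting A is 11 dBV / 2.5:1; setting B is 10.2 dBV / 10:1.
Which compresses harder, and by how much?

A: GR = 12 − 12/2.5 = 7.2 dB.
B: GR = 12.8 − 12.8/10 = 11.52 dB.
B reduces 4.32 dB more.

B, by 4.32 dB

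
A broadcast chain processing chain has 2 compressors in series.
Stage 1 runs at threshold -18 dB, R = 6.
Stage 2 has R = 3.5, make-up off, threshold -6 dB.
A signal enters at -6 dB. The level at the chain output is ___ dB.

Stage 1: -6 dB is 12 dB over -18 dB; at 6:1 that becomes 2 dB over, giving -16 dB.
Stage 2: below threshold (-16 ≤ -6); passes unchanged; output -16 dB.

-16 dB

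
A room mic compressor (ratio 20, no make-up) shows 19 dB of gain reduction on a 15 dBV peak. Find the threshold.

-5 dBV

Gain reduction = 15 − (-4) = 19 dB; output overshoot = GR / (R − 1) = 19 / 19 = 1 dB.
Threshold = output − output overshoot = -4 − 1 = -5 dBV.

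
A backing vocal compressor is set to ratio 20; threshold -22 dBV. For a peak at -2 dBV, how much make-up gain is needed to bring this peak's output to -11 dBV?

Overshoot 20 dB → 20/20 = 1 dB after compression, so the compressed level is -22 + 1 = -21 dBV.
Make-up = target − compressed = -11 − (-21) = 10 dB.

10 dB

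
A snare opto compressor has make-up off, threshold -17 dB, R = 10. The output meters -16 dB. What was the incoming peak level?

That's 1 dB above the -17 dB threshold.
Input overshoot = R × output overshoot = 10 dB → input = -17 + 10 = -7 dB.

-7 dB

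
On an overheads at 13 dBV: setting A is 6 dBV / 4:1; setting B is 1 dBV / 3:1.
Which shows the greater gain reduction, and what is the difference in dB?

B, by 2.75 dB

A: 7 dB over, compressed to 1.75 dB over, so 5.25 dB of GR.
B: 12 dB over, compressed to 4 dB over, so 8 dB of GR.
B reduces 2.75 dB more.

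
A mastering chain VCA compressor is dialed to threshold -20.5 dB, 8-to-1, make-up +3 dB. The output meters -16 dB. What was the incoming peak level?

Stripping the +3 dB make-up gives -19 dB at the gain stage.
That's 1.5 dB above the -20.5 dB threshold.
Undo the ratio: input overshoot = 1.5 × 8 = 12 dB, giving input = -8.5 dB.

-8.5 dB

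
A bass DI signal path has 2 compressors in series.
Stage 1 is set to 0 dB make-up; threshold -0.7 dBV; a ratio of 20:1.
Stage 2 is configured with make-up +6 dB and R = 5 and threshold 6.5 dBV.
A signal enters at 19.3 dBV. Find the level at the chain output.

6.3 dBV

Stage 1: overshoot 20 dB → 20/20 = 1 dB → 0.3 dBV.
Stage 2: 0.3 dBV is at or below the 6.5 dBV threshold — no compression; make-up brings it to 6.3 dBV.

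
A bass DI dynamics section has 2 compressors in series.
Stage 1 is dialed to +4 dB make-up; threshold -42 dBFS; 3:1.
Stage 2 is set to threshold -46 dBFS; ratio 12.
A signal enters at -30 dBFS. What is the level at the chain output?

Stage 1: 12 dB above -42 dBFS, reduced 3:1 to 4 dB above → -38 dBFS; +4 dB make-up → -34 dBFS.
Stage 2: overshoot 12 dB → 12/12 = 1 dB → -45 dBFS.

-45 dBFS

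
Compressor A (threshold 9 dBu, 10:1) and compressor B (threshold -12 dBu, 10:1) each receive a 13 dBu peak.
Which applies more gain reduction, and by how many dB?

B, by 18.9 dB

A: overshoot 4 dB → output overshoot 0.4 dB → GR 3.6 dB.
B: overshoot 25 dB → output overshoot 2.5 dB → GR 22.5 dB.
B reduces 18.9 dB more.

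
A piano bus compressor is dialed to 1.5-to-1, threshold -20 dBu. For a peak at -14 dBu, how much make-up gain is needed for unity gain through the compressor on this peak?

2 dB

Overshoot 6 dB → 6/1.5 = 4 dB after compression, so the compressed level is -20 + 4 = -16 dBu.
Make-up = target − compressed = -14 − (-16) = 2 dB.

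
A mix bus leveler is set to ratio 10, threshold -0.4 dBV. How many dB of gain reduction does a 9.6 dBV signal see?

The signal is 10 dB above threshold.
After 10:1 compression the overshoot becomes 10/10 = 1 dB.
Gain reduction = 10 − 1 = 9 dB.

9 dB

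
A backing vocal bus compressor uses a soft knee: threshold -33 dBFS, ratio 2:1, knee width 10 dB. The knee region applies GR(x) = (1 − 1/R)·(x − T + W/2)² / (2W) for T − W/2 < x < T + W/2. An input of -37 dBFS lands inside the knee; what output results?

x − T + W/2 = -37 − (-33) + 5 = 1.
GR = (1 − 1/2) × 1² / 20 = 0.5 × 1 / 20 = 0.025 dB.
Output = -37 − 0.025 = -37.025 dBFS.

-37.025 dBFS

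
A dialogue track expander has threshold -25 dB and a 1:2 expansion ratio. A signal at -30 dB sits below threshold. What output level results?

-35 dB

Below threshold, a 1:2 expander applies gain = (2−1)×(T − x) of attenuation.
(2−1) × 5 = 5 dB, so output = -30 − 5 = -35 dB.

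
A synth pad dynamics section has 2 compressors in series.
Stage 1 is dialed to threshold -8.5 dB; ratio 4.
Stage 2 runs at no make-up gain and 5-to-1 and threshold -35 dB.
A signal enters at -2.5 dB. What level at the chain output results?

Stage 1: 6 dB above -8.5 dB, reduced 4:1 to 1.5 dB above → -7 dB.
Stage 2: overshoot 28 dB → 28/5 = 5.6 dB → -29.4 dB.

-29.4 dB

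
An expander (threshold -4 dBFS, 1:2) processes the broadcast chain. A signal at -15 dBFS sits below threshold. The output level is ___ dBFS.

The input is 11 dB below the -4 dBFS threshold.
A 1:2 expander multiplies undershoot by 2: 11 × 2 = 22 dB below threshold.
Output = -4 − 22 = -26 dBFS.

-26 dBFS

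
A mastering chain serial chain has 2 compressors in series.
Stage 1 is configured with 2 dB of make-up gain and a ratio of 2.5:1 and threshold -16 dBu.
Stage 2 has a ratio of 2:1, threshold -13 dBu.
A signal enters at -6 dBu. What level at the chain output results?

-11.5 dBu

Stage 1: 10 dB above -16 dBu, reduced 2.5:1 to 4 dB above → -12 dBu; +2 dB make-up → -10 dBu.
Stage 2: -10 dBu is 3 dB over -13 dBu; at 2:1 that becomes 1.5 dB over, giving -11.5 dBu.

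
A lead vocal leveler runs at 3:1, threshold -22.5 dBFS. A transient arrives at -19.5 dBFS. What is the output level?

-21.5 dBFS

Overshoot: -19.5 − (-22.5) = 3 dB.
3:1 compression reduces that to 3/3 = 1 dB over.
Output = -22.5 + 1 = -21.5 dBFS.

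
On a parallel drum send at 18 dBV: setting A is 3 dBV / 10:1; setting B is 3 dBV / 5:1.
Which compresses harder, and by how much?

A: GR = 15 − 15/10 = 13.5 dB.
B: GR = 15 − 15/5 = 12 dB.
Difference: 1.5 dB in favour of A.

A, by 1.5 dB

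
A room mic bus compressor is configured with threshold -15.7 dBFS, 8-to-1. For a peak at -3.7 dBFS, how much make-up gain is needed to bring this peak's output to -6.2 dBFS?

8 dB

Overshoot 12 dB → 12/8 = 1.5 dB after compression, so the compressed level is -15.7 + 1.5 = -14.2 dBFS.
Make-up = target − compressed = -6.2 − (-14.2) = 8 dB.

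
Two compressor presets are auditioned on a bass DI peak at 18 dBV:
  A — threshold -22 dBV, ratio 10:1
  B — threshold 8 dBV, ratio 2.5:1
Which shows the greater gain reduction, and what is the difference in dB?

A, by 30 dB

A: overshoot 40 dB → output overshoot 4 dB → GR 36 dB.
B: overshoot 10 dB → output overshoot 4 dB → GR 6 dB.
Difference: 30 dB in favour of A.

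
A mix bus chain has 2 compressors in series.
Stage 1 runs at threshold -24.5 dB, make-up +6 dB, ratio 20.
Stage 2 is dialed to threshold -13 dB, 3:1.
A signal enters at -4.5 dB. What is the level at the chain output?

-17.5 dB

Stage 1: -4.5 dB is 20 dB over -24.5 dB; at 20:1 that becomes 1 dB over, giving -23.5 dB; +6 dB make-up → -17.5 dB.
Stage 2: below threshold (-17.5 ≤ -13); passes unchanged; output -17.5 dB.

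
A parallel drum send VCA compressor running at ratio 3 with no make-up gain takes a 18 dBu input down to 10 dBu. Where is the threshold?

Gain reduction = 18 − 10 = 8 dB; output overshoot = GR / (R − 1) = 8 / 2 = 4 dB.
Threshold = output − output overshoot = 10 − 4 = 6 dBu.

6 dBu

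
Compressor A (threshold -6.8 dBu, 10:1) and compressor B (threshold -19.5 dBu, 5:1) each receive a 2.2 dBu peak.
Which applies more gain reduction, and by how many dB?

A: 9 dB over, compressed to 0.9 dB over, so 8.1 dB of GR.
B: 21.7 dB over, compressed to 4.34 dB over, so 17.36 dB of GR.
B reduces 9.26 dB more.

B, by 9.26 dB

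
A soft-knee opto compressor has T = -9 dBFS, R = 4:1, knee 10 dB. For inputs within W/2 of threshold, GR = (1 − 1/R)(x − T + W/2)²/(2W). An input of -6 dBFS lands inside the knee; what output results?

x − T + W/2 = -6 − (-9) + 5 = 8.
GR = (1 − 1/4) × 8² / 20 = 0.75 × 64 / 20 = 2.4 dB.
Output = -6 − 2.4 = -8.4 dBFS.

-8.4 dBFS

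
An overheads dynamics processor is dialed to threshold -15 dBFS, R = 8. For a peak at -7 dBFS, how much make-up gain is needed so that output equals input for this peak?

The peak compresses to -15 + 8/8 = -14 dBFS.
To reach -7 dBFS requires -7 − (-14) = 7 dB of make-up.

7 dB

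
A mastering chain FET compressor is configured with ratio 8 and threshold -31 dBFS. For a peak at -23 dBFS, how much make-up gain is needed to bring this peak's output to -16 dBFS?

Overshoot 8 dB → 8/8 = 1 dB after compression, so the compressed level is -31 + 1 = -30 dBFS.
Make-up = target − compressed = -16 − (-30) = 14 dB.

14 dB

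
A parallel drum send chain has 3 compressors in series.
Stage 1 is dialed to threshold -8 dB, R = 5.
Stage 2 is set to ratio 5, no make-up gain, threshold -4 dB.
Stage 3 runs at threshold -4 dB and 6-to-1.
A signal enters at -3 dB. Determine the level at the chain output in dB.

Stage 1: overshoot 5 dB → 5/5 = 1 dB → -7 dB.
Stage 2: -7 dB ≤ -4 dB, so stage 2 doesn't engage; output -7 dB.
Stage 3: below threshold (-7 ≤ -4); passes unchanged; output -7 dB.

-7 dB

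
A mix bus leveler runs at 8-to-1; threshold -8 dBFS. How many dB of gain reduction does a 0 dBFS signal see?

Overshoot = 0 − (-8) = 8 dB.
At 8:1, output sits 8/8 = 1 dB above threshold.
GR = overshoot in − overshoot out = 8 − 1 = 7 dB.

7 dB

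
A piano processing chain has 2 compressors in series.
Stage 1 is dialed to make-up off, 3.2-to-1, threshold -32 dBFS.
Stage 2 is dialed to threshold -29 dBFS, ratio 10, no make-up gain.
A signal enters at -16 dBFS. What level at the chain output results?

Stage 1: 16 dB above -32 dBFS, reduced 3.2:1 to 5 dB above → -27 dBFS.
Stage 2: -27 dBFS is 2 dB over -29 dBFS; at 10:1 that becomes 0.2 dB over, giving -28.8 dBFS.

-28.8 dBFS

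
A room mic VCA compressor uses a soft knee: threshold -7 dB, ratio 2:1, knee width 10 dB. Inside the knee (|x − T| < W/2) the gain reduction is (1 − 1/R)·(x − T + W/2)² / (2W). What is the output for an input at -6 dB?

-6.9 dB

x − T + W/2 = -6 − (-7) + 5 = 6.
GR = (1 − 1/2) × 6² / 20 = 0.5 × 36 / 20 = 0.9 dB.
Output = -6 − 0.9 = -6.9 dB.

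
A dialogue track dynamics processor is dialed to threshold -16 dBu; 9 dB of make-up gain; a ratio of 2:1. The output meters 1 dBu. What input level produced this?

Remove make-up: 1 − 9 = -8 dBu.
The compressed level sits -8 − (-16) = 8 dB over threshold.
Before 2:1 compression the overshoot was 8 × 2 = 16 dB, so input = -16 + 16 = 0 dBu.

0 dBu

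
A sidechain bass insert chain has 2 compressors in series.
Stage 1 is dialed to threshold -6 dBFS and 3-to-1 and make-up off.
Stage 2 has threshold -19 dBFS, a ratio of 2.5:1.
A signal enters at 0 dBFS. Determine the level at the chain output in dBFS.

Stage 1: 0 dBFS is 6 dB over -6 dBFS; at 3:1 that becomes 2 dB over, giving -4 dBFS.
Stage 2: overshoot 15 dB → 15/2.5 = 6 dB → -13 dBFS.

-13 dBFS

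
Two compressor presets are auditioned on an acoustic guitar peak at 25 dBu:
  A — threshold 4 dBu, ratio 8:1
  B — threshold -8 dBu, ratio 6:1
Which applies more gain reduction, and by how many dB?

B, by 9.125 dB

A: GR = 21 − 21/8 = 18.375 dB.
B: GR = 33 − 33/6 = 27.5 dB.
B applies 9.125 dB more gain reduction.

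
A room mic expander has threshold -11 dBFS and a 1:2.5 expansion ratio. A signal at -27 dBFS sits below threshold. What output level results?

-51 dBFS

The input is 16 dB below the -11 dBFS threshold.
A 1:2.5 expander multiplies undershoot by 2.5: 16 × 2.5 = 40 dB below threshold.
Output = -11 − 40 = -51 dBFS.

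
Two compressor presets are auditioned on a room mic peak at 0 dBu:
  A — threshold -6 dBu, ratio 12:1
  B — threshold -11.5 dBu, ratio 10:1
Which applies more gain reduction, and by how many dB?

A: 6 dB over, compressed to 0.5 dB over, so 5.5 dB of GR.
B: 11.5 dB over, compressed to 1.15 dB over, so 10.35 dB of GR.
B reduces 4.85 dB more.

B, by 4.85 dB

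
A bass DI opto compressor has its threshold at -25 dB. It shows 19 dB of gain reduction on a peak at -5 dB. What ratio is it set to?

Input overshoot = -5 − (-25) = 20 dB.
Output overshoot = 20 − 19 = 1 dB.
Ratio = input overshoot / output overshoot = 20 / 1 = 20.

20:1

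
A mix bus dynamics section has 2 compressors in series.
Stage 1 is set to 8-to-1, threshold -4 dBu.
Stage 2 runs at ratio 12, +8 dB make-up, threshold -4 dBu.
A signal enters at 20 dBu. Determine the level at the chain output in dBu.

4.25 dBu

Stage 1: 24 dB above -4 dBu, reduced 8:1 to 3 dB above → -1 dBu.
Stage 2: -1 dBu is 3 dB over -4 dBu; at 12:1 that becomes 0.25 dB over, giving -3.75 dBu; +8 dB make-up → 4.25 dBu.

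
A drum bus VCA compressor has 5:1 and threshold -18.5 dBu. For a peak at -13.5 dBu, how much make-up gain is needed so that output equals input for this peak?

4 dB

Overshoot 5 dB → 5/5 = 1 dB after compression, so the compressed level is -18.5 + 1 = -17.5 dBu.
Make-up = target − compressed = -13.5 − (-17.5) = 4 dB.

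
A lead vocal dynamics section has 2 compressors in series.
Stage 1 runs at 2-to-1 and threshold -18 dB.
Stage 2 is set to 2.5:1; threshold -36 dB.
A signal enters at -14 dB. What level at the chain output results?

Stage 1: -14 dB is 4 dB over -18 dB; at 2:1 that becomes 2 dB over, giving -16 dB.
Stage 2: -16 dB is 20 dB over -36 dB; at 2.5:1 that becomes 8 dB over, giving -28 dB.

-28 dB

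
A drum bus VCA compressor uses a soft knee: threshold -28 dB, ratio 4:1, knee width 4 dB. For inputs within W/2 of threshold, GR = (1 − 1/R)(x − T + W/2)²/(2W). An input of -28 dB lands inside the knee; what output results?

-28.375 dB

x − T + W/2 = -28 − (-28) + 2 = 2.
GR = (1 − 1/4) × 2² / 8 = 0.75 × 4 / 8 = 0.375 dB.
Output = -28 − 0.375 = -28.375 dB.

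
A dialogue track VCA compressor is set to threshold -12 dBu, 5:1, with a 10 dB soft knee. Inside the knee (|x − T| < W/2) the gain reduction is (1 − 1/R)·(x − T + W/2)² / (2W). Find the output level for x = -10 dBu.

x − T + W/2 = -10 − (-12) + 5 = 7.
GR = (1 − 1/5) × 7² / 20 = 0.8 × 49 / 20 = 1.96 dB.
Output = -10 − 1.96 = -11.96 dBu.

-11.96 dBu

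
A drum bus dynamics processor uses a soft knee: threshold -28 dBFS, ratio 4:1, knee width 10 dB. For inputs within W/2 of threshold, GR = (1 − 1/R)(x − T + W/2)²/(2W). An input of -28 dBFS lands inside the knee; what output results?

-28.9375 dBFS

x − T + W/2 = -28 − (-28) + 5 = 5.
GR = (1 − 1/4) × 5² / 20 = 0.75 × 25 / 20 = 0.9375 dB.
Output = -28 − 0.9375 = -28.9375 dBFS.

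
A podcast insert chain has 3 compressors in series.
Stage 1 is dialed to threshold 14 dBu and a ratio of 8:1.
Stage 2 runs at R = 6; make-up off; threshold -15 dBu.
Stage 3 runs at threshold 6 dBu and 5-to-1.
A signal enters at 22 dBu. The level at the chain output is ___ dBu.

-10 dBu

Stage 1: 8 dB above 14 dBu, reduced 8:1 to 1 dB above → 15 dBu.
Stage 2: 30 dB above -15 dBu, reduced 6:1 to 5 dB above → -10 dBu.
Stage 3: below threshold (-10 ≤ 6); passes unchanged; output -10 dBu.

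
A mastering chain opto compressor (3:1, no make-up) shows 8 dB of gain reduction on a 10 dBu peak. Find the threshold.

-2 dBu

Let T be the threshold. Output overshoot = (input overshoot)/R, so 2 − T = (10 − T)/3.
3·(2 − T) = 10 − T → 2·T = 6 − 10 = -4.
T = -4/2 = -2 dBu.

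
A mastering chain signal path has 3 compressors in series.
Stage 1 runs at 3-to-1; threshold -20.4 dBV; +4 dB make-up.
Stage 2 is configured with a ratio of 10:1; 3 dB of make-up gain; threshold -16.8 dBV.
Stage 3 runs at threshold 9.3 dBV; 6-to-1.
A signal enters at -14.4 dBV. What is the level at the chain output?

-13.56 dBV

Stage 1: 6 dB above -20.4 dBV, reduced 3:1 to 2 dB above → -18.4 dBV; +4 dB make-up → -14.4 dBV.
Stage 2: -14.4 dBV is 2.4 dB over -16.8 dBV; at 10:1 that becomes 0.24 dB over, giving -16.56 dBV; +3 dB make-up → -13.56 dBV.
Stage 3: -13.56 dBV is at or below the 9.3 dBV threshold — no compression; output -13.56 dBV.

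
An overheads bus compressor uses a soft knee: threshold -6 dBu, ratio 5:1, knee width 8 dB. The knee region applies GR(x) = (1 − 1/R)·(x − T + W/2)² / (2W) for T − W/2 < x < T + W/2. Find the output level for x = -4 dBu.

-5.8 dBu

x − T + W/2 = -4 − (-6) + 4 = 6.
GR = (1 − 1/5) × 6² / 16 = 0.8 × 36 / 16 = 1.8 dB.
Output = -4 − 1.8 = -5.8 dBu.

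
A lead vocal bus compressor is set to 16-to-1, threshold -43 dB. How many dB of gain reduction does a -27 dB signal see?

15 dB

The signal is 16 dB above threshold.
At 16:1, output sits 16/16 = 1 dB above threshold.
Gain reduction = 16 − 1 = 15 dB.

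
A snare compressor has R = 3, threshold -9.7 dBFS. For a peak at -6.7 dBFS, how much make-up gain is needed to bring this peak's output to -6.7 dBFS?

2 dB

The peak compresses to -9.7 + 3/3 = -8.7 dBFS.
To reach -6.7 dBFS requires -6.7 − (-8.7) = 2 dB of make-up.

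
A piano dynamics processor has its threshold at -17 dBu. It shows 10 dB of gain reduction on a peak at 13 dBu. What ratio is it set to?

1.5:1

Input overshoot = 13 − (-17) = 30 dB.
Output overshoot = 30 − 10 = 20 dB.
Ratio = input overshoot / output overshoot = 30 / 20 = 1.5.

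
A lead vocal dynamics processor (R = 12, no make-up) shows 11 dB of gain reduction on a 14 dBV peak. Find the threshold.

2 dBV

Gain reduction = 14 − 3 = 11 dB; output overshoot = GR / (R − 1) = 11 / 11 = 1 dB.
Threshold = output − output overshoot = 3 − 1 = 2 dBV.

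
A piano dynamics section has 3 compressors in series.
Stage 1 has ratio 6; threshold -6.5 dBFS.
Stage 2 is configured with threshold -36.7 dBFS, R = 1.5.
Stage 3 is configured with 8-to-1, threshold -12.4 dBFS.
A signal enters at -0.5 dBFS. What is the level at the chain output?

-15.9 dBFS

Stage 1: 6 dB above -6.5 dBFS, reduced 6:1 to 1 dB above → -5.5 dBFS.
Stage 2: 31.2 dB above -36.7 dBFS, reduced 1.5:1 to 20.8 dB above → -15.9 dBFS.
Stage 3: below threshold (-15.9 ≤ -12.4); passes unchanged; output -15.9 dBFS.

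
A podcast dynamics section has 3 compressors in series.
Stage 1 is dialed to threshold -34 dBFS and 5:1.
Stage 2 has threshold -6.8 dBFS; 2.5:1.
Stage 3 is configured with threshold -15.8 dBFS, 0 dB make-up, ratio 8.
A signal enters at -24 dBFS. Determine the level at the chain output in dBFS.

Stage 1: -24 dBFS is 10 dB over -34 dBFS; at 5:1 that becomes 2 dB over, giving -32 dBFS.
Stage 2: -32 dBFS ≤ -6.8 dBFS, so stage 2 doesn't engage; output -32 dBFS.
Stage 3: -32 dBFS ≤ -15.8 dBFS, so stage 3 doesn't engage; output -32 dBFS.

-32 dBFS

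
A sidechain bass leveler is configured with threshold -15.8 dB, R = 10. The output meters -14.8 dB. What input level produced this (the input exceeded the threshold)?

Post-compression overshoot = -14.8 − (-15.8) = 1 dB.
Input overshoot = R × output overshoot = 10 dB → input = -15.8 + 10 = -5.8 dB.

-5.8 dB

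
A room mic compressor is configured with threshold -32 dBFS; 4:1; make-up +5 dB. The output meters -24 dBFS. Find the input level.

-20 dBFS

Before make-up, the level was -24 − 5 = -29 dBFS.
The compressed level sits -29 − (-32) = 3 dB over threshold.
Input overshoot = R × output overshoot = 12 dB → input = -32 + 12 = -20 dBFS.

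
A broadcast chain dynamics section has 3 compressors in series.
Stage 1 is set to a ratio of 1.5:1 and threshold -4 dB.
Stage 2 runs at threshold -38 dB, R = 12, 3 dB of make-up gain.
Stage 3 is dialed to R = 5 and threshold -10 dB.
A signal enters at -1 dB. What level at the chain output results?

Stage 1: -1 dB is 3 dB over -4 dB; at 1.5:1 that becomes 2 dB over, giving -2 dB.
Stage 2: 36 dB above -38 dB, reduced 12:1 to 3 dB above → -35 dB; +3 dB make-up → -32 dB.
Stage 3: -32 dB is at or below the -10 dB threshold — no compression; output -32 dB.

-32 dB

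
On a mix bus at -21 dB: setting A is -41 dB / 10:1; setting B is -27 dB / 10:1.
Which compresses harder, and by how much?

A, by 12.6 dB

A: GR = 20 − 20/10 = 18 dB.
B: GR = 6 − 6/10 = 5.4 dB.
A reduces 12.6 dB more.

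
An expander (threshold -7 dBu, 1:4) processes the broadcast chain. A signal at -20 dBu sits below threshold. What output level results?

-59 dBu

Below threshold, a 1:4 expander applies gain = (4−1)×(T − x) of attenuation.
(4−1) × 13 = 39 dB, so output = -20 − 39 = -59 dBu.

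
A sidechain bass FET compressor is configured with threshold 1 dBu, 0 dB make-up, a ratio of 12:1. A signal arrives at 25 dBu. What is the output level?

3 dBu

Overshoot: 25 − 1 = 24 dB.
At 12:1 the overshoot is divided by 12, leaving 2 dB above threshold.
That puts the output at 3 dBu.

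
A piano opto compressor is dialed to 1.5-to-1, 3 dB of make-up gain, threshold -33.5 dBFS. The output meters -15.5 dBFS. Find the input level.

Remove make-up: -15.5 − 3 = -18.5 dBFS.
The compressed level sits -18.5 − (-33.5) = 15 dB over threshold.
Input overshoot = R × output overshoot = 22.5 dB → input = -33.5 + 22.5 = -11 dBFS.

-11 dBFS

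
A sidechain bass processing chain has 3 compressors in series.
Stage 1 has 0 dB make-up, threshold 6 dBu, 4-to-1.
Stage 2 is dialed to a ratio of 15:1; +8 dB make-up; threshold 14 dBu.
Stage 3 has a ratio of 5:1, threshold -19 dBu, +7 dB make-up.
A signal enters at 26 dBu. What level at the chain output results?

Stage 1: 26 dBu is 20 dB over 6 dBu; at 4:1 that becomes 5 dB over, giving 11 dBu.
Stage 2: below threshold (11 ≤ 14); passes unchanged; make-up brings it to 19 dBu.
Stage 3: 38 dB above -19 dBu, reduced 5:1 to 7.6 dB above → -11.4 dBu; +7 dB make-up → -4.4 dBu.

-4.4 dBu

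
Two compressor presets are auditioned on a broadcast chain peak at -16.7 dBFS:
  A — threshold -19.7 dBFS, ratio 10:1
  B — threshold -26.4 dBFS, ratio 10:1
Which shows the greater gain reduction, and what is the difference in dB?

A: GR = 3 − 3/10 = 2.7 dB.
B: GR = 9.7 − 9.7/10 = 8.73 dB.
B applies 6.03 dB more gain reduction.

B, by 6.03 dB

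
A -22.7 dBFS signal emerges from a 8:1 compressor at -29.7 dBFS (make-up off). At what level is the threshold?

-30.7 dBFS

Let T be the threshold. Output overshoot = (input overshoot)/R, so -29.7 − T = (-22.7 − T)/8.
8·(-29.7 − T) = -22.7 − T → 7·T = -237.6 − (-22.7) = -214.9.
T = -214.9/7 = -30.7 dBFS.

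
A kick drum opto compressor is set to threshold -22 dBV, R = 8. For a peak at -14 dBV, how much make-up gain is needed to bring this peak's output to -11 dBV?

The peak compresses to -22 + 8/8 = -21 dBV.
To reach -11 dBV requires -11 − (-21) = 10 dB of make-up.

10 dB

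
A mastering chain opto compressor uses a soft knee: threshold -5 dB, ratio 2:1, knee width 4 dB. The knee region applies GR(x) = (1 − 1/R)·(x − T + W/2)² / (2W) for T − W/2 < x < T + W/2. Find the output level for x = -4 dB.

-4.5625 dB

x − T + W/2 = -4 − (-5) + 2 = 3.
GR = (1 − 1/2) × 3² / 8 = 0.5 × 9 / 8 = 0.5625 dB.
Output = -4 − 0.5625 = -4.5625 dB.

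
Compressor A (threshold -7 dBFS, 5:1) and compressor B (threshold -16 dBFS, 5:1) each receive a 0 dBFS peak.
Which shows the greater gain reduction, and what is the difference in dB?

B, by 7.2 dB

A: overshoot 7 dB → output overshoot 1.4 dB → GR 5.6 dB.
B: overshoot 16 dB → output overshoot 3.2 dB → GR 12.8 dB.
B reduces 7.2 dB more.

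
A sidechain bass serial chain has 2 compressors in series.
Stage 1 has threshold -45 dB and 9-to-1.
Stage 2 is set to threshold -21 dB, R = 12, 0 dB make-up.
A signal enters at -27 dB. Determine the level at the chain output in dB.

Stage 1: overshoot 18 dB → 18/9 = 2 dB → -43 dB.
Stage 2: -43 dB is at or below the -21 dB threshold — no compression; output -43 dB.

-43 dB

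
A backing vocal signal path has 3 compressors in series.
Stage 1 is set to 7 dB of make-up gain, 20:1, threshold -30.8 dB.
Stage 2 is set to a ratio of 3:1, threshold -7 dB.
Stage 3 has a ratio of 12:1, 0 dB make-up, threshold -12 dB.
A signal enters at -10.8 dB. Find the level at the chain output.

-22.8 dB

Stage 1: overshoot 20 dB → 20/20 = 1 dB → -29.8 dB; +7 dB make-up → -22.8 dB.
Stage 2: -22.8 dB ≤ -7 dB, so stage 2 doesn't engage; output -22.8 dB.
Stage 3: -22.8 dB ≤ -12 dB, so stage 3 doesn't engage; output -22.8 dB.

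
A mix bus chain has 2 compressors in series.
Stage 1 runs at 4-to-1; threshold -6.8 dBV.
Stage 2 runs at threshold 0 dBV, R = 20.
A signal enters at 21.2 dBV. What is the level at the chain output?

0.01 dBV

Stage 1: 21.2 dBV is 28 dB over -6.8 dBV; at 4:1 that becomes 7 dB over, giving 0.2 dBV.
Stage 2: 0.2 dB above 0 dBV, reduced 20:1 to 0.01 dB above → 0.01 dBV.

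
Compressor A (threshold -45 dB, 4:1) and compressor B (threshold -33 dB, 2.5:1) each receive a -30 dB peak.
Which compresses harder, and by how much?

A: GR = 15 − 15/4 = 11.25 dB.
B: GR = 3 − 3/2.5 = 1.8 dB.
Difference: 9.45 dB in favour of A.

A, by 9.45 dB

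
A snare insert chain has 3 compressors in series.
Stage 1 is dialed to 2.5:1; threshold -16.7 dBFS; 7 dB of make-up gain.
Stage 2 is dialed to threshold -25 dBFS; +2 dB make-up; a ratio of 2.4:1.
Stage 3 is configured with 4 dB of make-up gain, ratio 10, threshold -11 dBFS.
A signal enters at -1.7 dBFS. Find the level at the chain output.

-10.125 dBFS

Stage 1: 15 dB above -16.7 dBFS, reduced 2.5:1 to 6 dB above → -10.7 dBFS; +7 dB make-up → -3.7 dBFS.
Stage 2: 21.3 dB above -25 dBFS, reduced 2.4:1 to 8.875 dB above → -16.125 dBFS; +2 dB make-up → -14.125 dBFS.
Stage 3: below threshold (-14.125 ≤ -11); passes unchanged; make-up brings it to -10.125 dBFS.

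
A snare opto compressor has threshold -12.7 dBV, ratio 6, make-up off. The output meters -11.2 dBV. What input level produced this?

That's 1.5 dB above the -12.7 dBV threshold.
Undo the ratio: input overshoot = 1.5 × 6 = 9 dB, giving input = -3.7 dBV.

-3.7 dBV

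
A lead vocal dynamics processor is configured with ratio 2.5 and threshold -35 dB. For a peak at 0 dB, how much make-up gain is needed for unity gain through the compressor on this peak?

21 dB

Overshoot 35 dB → 35/2.5 = 14 dB after compression, so the compressed level is -35 + 14 = -21 dB.
Make-up = target − compressed = 0 − (-21) = 21 dB.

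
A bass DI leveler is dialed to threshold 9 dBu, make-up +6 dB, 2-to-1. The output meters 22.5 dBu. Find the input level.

Stripping the +6 dB make-up gives 16.5 dBu at the gain stage.
That's 7.5 dB above the 9 dBu threshold.
Before 2:1 compression the overshoot was 7.5 × 2 = 15 dB, so input = 9 + 15 = 24 dBu.

24 dBu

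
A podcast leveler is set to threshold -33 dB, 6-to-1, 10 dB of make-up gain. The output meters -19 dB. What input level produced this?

-9 dB

Before make-up, the level was -19 − 10 = -29 dB.
Post-compression overshoot = -29 − (-33) = 4 dB.
Input overshoot = R × output overshoot = 24 dB → input = -33 + 24 = -9 dB.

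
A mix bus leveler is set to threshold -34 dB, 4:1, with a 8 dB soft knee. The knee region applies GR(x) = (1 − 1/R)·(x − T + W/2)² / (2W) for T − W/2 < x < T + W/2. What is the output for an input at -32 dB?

-33.6875 dB

x − T + W/2 = -32 − (-34) + 4 = 6.
GR = (1 − 1/4) × 6² / 16 = 0.75 × 36 / 16 = 1.6875 dB.
Output = -32 − 1.6875 = -33.6875 dB.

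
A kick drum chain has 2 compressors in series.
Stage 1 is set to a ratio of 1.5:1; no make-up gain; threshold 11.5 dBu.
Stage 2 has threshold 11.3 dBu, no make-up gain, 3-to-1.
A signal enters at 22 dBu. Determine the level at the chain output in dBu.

13.7 dBu

Stage 1: 10.5 dB above 11.5 dBu, reduced 1.5:1 to 7 dB above → 18.5 dBu.
Stage 2: 18.5 dBu is 7.2 dB over 11.3 dBu; at 3:1 that becomes 2.4 dB over, giving 13.7 dBu.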